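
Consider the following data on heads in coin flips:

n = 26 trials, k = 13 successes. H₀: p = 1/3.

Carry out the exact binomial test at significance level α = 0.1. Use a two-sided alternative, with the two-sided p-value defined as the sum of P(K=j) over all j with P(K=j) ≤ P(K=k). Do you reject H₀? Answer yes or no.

reject H₀: yes

Exact binomial: n=26, k=13, p₀=1/3=0.3333
P(X=j) = C(n,j)·p₀^j·(1−p₀)^(n−j); p = Σ P(X=j) over j with P(X=j) ≤ P(X=13)
p-value (two-sided) = 0.09404
At α=0.1: p < α → reject H₀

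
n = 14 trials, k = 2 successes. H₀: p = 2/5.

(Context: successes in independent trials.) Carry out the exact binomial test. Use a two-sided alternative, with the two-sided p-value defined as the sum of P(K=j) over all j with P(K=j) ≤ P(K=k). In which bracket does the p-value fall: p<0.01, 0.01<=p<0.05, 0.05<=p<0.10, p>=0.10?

p-value bracket: 0.05<=p<0.10

Exact binomial: n=14, k=2, p₀=2/5=0.4000
P(X=j) = C(n,j)·p₀^j·(1−p₀)^(n−j); p = Σ P(X=j) over j with P(X=j) ≤ P(X=2)
p-value (two-sided) = 0.05730
→ bracket: 0.05<=p<0.10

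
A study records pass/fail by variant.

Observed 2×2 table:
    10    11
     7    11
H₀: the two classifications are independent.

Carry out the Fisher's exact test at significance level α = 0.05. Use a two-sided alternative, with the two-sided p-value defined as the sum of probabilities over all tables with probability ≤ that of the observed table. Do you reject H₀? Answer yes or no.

reject H₀: no

Margins: r₁=21, r₂=18, c₁=17, c₂=22, n=39
p_obs = C(21,10)·C(18,7)/C(39,17); sum pmf over tables with pmf ≤ p_obs
p-value (two-sided) = 0.74791
At α=0.05: p ≥ α → fail to reject H₀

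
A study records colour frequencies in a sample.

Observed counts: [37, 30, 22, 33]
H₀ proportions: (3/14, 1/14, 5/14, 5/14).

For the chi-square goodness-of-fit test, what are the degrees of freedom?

degrees of freedom = 3

df = k − 1 = 4 − 1 = 3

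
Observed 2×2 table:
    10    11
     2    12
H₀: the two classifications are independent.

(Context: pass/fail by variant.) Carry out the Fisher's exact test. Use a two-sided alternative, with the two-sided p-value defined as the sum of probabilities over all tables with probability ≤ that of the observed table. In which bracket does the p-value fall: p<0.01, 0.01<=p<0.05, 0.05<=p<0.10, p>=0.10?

p-value bracket: 0.05<=p<0.10

Margins: r₁=21, r₂=14, c₁=12, c₂=23, n=35
p_obs = C(21,10)·C(14,2)/C(35,12); sum pmf over tables with pmf ≤ p_obs
p-value (two-sided) = 0.06973
→ bracket: 0.05<=p<0.10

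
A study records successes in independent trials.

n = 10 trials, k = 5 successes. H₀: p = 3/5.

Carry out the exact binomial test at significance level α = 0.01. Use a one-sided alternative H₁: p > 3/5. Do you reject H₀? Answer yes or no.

reject H₀: no

Exact binomial: n=10, k=5, p₀=3/5=0.6000
P(X≥5) from Σ C(n,i)·p₀^i·(1−p₀)^(n−i)
p-value (one-sided, H₁ greater) = 0.83376
At α=0.01: p ≥ α → fail to reject H₀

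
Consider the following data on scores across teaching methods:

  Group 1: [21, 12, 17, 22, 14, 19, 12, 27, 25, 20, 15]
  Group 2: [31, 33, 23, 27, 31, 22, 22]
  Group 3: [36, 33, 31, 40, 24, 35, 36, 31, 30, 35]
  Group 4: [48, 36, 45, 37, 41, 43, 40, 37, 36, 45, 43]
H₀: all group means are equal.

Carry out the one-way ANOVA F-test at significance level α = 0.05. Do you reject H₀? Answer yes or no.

Group means [18.55, 27.00, 33.10, 41.00], grand mean 30.128
SSB = Σnᵢ(x̄ᵢ−x̄)² = 2932.732; SSW = ΣΣ(x−x̄ᵢ)² = 733.627
MSB = 2932.732/3 = 977.5772; MSW = 733.627/35 = 20.9608
F = MSB/MSW = 46.6384
df = (3, 35)
p-value (upper-tail) = 0.00000
At α=0.05: p < α → reject H₀

reject H₀: yes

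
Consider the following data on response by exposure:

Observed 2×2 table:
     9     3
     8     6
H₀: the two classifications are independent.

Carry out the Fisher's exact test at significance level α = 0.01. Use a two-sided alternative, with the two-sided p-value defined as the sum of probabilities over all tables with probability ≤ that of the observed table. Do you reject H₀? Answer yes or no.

Margins: r₁=12, r₂=14, c₁=17, c₂=9, n=26
p_obs = C(12,9)·C(14,8)/C(26,17); sum pmf over tables with pmf ≤ p_obs
p-value (two-sided) = 0.42911
At α=0.01: p ≥ α → fail to reject H₀

reject H₀: no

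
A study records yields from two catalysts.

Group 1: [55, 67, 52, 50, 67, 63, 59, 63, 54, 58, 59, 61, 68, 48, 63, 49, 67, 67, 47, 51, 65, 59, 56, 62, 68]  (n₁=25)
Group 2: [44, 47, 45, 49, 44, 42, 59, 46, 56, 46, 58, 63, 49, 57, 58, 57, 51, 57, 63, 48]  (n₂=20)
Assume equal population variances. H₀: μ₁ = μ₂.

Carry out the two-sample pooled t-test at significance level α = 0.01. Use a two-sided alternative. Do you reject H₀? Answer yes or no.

reject H₀: yes

x̄₁=59.120, s₁=6.845, n₁=25
x̄₂=51.950, s₂=6.739, n₂=20
s_p² = [24·6.845² + 19·6.739²]/43 = 46.2230
SE = √(s_p²·(1/25+1/20)) = 2.0396
t = (59.120−51.950)/2.0396 = 3.5154
df = 43
p-value (two-sided) = 0.00105
At α=0.01: p < α → reject H₀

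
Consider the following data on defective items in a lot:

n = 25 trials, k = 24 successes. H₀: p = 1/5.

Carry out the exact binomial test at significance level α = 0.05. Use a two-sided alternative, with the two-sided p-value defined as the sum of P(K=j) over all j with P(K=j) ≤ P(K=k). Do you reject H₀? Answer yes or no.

reject H₀: yes

Exact binomial: n=25, k=24, p₀=1/5=0.2000
P(X=j) = C(n,j)·p₀^j·(1−p₀)^(n−j); p = Σ P(X=j) over j with P(X=j) ≤ P(X=24)
p-value (two-sided) = 0.00000
At α=0.05: p < α → reject H₀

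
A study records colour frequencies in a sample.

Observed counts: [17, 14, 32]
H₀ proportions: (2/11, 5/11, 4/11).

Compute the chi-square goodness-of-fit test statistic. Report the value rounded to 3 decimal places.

n = 63; E_i = n·p_i = [11.45, 28.64, 22.91]
χ² = (17−11.45)²/11.45 + (14−28.64)²/28.64 + (32−22.91)²/22.91 = 13.7730
df = 2

test statistic = 13.773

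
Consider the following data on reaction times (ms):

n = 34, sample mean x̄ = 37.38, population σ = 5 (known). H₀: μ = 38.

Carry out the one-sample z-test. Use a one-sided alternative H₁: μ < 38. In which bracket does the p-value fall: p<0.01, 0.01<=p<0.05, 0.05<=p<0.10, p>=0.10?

SE = σ/√n = 5/√34 = 0.8575
z = (x̄−μ₀)/SE = (37.38−38)/0.8575 = -0.7230
p-value (one-sided, H₁ less) = 0.23483
→ bracket: p>=0.10

p-value bracket: p>=0.10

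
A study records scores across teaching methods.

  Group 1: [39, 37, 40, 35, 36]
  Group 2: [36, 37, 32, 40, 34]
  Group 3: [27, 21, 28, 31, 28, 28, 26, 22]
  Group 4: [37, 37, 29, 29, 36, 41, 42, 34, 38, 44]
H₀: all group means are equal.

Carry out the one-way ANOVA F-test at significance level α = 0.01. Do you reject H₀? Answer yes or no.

reject H₀: yes

Group means [37.40, 35.80, 26.38, 36.70], grand mean 33.714
SSB = Σnᵢ(x̄ᵢ−x̄)² = 609.739; SSW = ΣΣ(x−x̄ᵢ)² = 359.975
MSB = 609.739/3 = 203.2464; MSW = 359.975/24 = 14.9990
F = MSB/MSW = 13.5507
df = (3, 24)
p-value (upper-tail) = 0.00002
At α=0.01: p < α → reject H₀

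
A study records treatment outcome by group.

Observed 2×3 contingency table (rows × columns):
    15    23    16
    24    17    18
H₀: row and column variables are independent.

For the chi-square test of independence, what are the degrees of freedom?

degrees of freedom = 2

df = (r−1)(c−1) = (2−1)·(3−1) = 2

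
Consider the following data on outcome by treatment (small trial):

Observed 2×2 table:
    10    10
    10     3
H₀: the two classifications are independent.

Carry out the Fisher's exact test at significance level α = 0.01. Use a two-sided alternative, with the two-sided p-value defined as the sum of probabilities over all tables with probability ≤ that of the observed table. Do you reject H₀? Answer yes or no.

Margins: r₁=20, r₂=13, c₁=20, c₂=13, n=33
p_obs = C(20,10)·C(13,10)/C(33,20); sum pmf over tables with pmf ≤ p_obs
p-value (two-sided) = 0.15949
At α=0.01: p ≥ α → fail to reject H₀

reject H₀: no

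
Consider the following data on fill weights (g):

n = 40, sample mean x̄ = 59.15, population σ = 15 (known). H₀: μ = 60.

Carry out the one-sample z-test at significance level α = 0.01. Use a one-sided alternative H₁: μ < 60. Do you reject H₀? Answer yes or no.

reject H₀: no

SE = σ/√n = 15/√40 = 2.3717
z = (x̄−μ₀)/SE = (59.15−60)/2.3717 = -0.3584
p-value (one-sided, H₁ less) = 0.36003
At α=0.01: p ≥ α → fail to reject H₀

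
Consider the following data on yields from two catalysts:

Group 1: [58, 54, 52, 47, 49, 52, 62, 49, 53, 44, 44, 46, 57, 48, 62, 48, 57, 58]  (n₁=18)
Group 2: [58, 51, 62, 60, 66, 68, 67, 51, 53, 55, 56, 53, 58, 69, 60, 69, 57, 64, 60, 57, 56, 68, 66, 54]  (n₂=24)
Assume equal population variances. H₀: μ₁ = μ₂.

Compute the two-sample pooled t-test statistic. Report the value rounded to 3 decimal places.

test statistic = -4.209

x̄₁=52.222, s₁=5.766, n₁=18
x̄₂=59.917, s₂=5.934, n₂=24
s_p² = [17·5.766² + 23·5.934²]/40 = 34.3736
SE = √(s_p²·(1/18+1/24)) = 1.8281
t = (52.222−59.917)/1.8281 = -4.2090
df = 40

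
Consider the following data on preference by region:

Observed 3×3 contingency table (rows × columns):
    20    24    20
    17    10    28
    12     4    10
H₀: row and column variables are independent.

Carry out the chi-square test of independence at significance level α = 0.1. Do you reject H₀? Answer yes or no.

reject H₀: yes

Row totals [64, 55, 26], col totals [49, 38, 58], n=145
χ² = (20−21.63)²/21.63 + (24−16.77)²/16.77 + (20−25.60)²/25.60 + (17−18.59)²/18.59 + (10−14.41)²/14.41 + (28−22.00)²/22.00 + (12−8.79)²/8.79 + (4−6.81)²/6.81 + (10−10.40)²/10.40 = 9.9382
df = 4
p-value (upper-tail) = 0.04148
At α=0.1: p < α → reject H₀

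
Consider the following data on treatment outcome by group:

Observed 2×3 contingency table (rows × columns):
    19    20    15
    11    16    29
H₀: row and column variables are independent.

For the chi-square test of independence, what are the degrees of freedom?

degrees of freedom = 2

df = (r−1)(c−1) = (2−1)·(3−1) = 2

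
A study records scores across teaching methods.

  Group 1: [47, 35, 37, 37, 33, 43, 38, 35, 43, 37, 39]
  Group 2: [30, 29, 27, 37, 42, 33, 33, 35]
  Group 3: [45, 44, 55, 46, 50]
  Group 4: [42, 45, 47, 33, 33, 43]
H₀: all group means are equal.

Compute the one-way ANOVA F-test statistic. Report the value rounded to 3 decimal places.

test statistic = 9.866

Group means [38.55, 33.25, 48.00, 40.50], grand mean 39.100
SSB = Σnᵢ(x̄ᵢ−x̄)² = 684.973; SSW = ΣΣ(x−x̄ᵢ)² = 601.727
MSB = 684.973/3 = 228.3242; MSW = 601.727/26 = 23.1434
F = MSB/MSW = 9.8656
df = (3, 26)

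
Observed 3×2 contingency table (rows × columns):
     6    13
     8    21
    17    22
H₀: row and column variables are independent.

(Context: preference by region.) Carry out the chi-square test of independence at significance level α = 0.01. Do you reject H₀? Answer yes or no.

reject H₀: no

Row totals [19, 29, 39], col totals [31, 56], n=87
χ² = (6−6.77)²/6.77 + (13−12.23)²/12.23 + (8−10.33)²/10.33 + (21−18.67)²/18.67 + (17−13.90)²/13.90 + (22−25.10)²/25.10 = 2.0314
df = 2
p-value (upper-tail) = 0.36215
At α=0.01: p ≥ α → fail to reject H₀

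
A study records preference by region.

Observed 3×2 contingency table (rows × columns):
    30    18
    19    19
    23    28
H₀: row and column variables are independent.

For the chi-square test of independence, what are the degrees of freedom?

degrees of freedom = 2

df = (r−1)(c−1) = (3−1)·(2−1) = 2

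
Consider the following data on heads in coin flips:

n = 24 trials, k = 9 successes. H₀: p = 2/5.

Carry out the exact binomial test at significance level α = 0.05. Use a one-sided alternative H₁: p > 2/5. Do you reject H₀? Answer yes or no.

reject H₀: no

Exact binomial: n=24, k=9, p₀=2/5=0.4000
P(X≥9) from Σ C(n,i)·p₀^i·(1−p₀)^(n−i)
p-value (one-sided, H₁ greater) = 0.67208
At α=0.05: p ≥ α → fail to reject H₀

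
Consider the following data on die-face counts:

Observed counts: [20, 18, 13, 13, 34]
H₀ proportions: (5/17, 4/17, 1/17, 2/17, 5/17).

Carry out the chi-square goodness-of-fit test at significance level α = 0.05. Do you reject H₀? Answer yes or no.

reject H₀: yes

n = 98; E_i = n·p_i = [28.82, 23.06, 5.76, 11.53, 28.82]
χ² = (20−28.82)²/28.82 + (18−23.06)²/23.06 + (13−5.76)²/5.76 + (13−11.53)²/11.53 + (34−28.82)²/28.82 = 14.0092
df = 4
p-value (upper-tail) = 0.00727
At α=0.05: p < α → reject H₀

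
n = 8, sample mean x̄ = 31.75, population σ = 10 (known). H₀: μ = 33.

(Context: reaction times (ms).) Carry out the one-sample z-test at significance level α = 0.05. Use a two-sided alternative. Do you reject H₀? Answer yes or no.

reject H₀: no

SE = σ/√n = 10/√8 = 3.5355
z = (x̄−μ₀)/SE = (31.75−33)/3.5355 = -0.3536
p-value (two-sided) = 0.72367
At α=0.05: p ≥ α → fail to reject H₀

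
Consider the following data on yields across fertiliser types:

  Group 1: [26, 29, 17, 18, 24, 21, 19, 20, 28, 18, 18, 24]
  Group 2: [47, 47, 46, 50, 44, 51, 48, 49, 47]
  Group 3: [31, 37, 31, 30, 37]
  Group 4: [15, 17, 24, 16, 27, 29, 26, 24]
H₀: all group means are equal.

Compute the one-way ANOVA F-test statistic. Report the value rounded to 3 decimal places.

Group means [21.83, 47.67, 33.20, 22.25], grand mean 30.441
SSB = Σnᵢ(x̄ᵢ−x̄)² = 4134.416; SSW = ΣΣ(x−x̄ᵢ)² = 487.967
MSB = 4134.416/3 = 1378.1386; MSW = 487.967/30 = 16.2656
F = MSB/MSW = 84.7274
df = (3, 30)

test statistic = 84.727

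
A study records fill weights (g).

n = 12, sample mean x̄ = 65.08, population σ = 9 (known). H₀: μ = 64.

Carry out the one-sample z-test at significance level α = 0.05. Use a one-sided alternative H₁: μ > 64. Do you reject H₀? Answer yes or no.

reject H₀: no

SE = σ/√n = 9/√12 = 2.5981
z = (x̄−μ₀)/SE = (65.08−64)/2.5981 = 0.4157
p-value (one-sided, H₁ greater) = 0.33882
At α=0.05: p ≥ α → fail to reject H₀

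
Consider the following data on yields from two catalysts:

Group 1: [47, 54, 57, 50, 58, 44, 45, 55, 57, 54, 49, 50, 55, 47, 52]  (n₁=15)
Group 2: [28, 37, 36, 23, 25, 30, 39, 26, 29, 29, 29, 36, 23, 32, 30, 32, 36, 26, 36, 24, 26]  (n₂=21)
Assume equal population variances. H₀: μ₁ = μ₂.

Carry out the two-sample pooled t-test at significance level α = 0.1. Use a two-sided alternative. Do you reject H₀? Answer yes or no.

reject H₀: yes

x̄₁=51.600, s₁=4.548, n₁=15
x̄₂=30.095, s₂=4.979, n₂=21
s_p² = [14·4.548² + 20·4.979²]/34 = 23.1003
SE = √(s_p²·(1/15+1/21)) = 1.6248
t = (51.600−30.095)/1.6248 = 13.2352
df = 34
p-value (two-sided) = 0.00000
At α=0.1: p < α → reject H₀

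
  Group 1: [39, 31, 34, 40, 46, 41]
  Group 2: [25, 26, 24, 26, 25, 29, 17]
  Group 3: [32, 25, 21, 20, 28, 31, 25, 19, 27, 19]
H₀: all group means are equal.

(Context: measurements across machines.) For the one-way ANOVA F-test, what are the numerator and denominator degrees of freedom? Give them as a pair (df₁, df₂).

degrees of freedom = [2, 20]

k = 3 groups, N = 23 total
df = (k−1, N−k) = (3−1, 23−3) = (2, 20)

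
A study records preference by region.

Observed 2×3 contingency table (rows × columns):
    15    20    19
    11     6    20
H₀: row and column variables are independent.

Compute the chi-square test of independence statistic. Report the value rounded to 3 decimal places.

test statistic = 5.185

Row totals [54, 37], col totals [26, 26, 39], n=91
χ² = (15−15.43)²/15.43 + (20−15.43)²/15.43 + (19−23.14)²/23.14 + (11−10.57)²/10.57 + (6−10.57)²/10.57 + (20−15.86)²/15.86 = 5.1846
df = 2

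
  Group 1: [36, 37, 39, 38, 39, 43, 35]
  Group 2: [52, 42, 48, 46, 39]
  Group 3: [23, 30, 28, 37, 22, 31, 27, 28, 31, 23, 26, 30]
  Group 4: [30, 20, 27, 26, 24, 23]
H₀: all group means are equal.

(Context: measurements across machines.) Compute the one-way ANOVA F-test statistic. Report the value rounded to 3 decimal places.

test statistic = 35.235

Group means [38.14, 45.40, 28.00, 25.00], grand mean 32.667
SSB = Σnᵢ(x̄ᵢ−x̄)² = 1634.610; SSW = ΣΣ(x−x̄ᵢ)² = 402.057
MSB = 1634.610/3 = 544.8698; MSW = 402.057/26 = 15.4637
F = MSB/MSW = 35.2353
df = (3, 26)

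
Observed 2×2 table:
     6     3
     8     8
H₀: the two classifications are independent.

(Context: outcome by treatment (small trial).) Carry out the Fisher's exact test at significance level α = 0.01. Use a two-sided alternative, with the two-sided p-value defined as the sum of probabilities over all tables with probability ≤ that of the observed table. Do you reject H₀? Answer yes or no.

reject H₀: no

Margins: r₁=9, r₂=16, c₁=14, c₂=11, n=25
p_obs = C(9,6)·C(16,8)/C(25,14); sum pmf over tables with pmf ≤ p_obs
p-value (two-sided) = 0.67662
At α=0.01: p ≥ α → fail to reject H₀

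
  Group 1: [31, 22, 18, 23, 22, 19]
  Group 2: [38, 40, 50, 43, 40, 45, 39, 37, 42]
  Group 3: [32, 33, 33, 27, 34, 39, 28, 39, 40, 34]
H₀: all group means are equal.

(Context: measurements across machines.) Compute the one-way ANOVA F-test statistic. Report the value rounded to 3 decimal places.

test statistic = 34.849

Group means [22.50, 41.56, 33.90], grand mean 33.920
SSB = Σnᵢ(x̄ᵢ−x̄)² = 1307.218; SSW = ΣΣ(x−x̄ᵢ)² = 412.622
MSB = 1307.218/2 = 653.6089; MSW = 412.622/22 = 18.7556
F = MSB/MSW = 34.8488
df = (2, 22)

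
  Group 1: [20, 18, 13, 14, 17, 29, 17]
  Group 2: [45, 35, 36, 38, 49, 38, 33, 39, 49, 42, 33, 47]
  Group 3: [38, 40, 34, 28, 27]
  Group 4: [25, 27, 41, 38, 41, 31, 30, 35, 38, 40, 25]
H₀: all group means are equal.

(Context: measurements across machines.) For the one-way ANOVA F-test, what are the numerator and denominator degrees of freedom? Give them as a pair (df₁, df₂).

degrees of freedom = [3, 31]

k = 4 groups, N = 35 total
df = (k−1, N−k) = (4−1, 35−4) = (3, 31)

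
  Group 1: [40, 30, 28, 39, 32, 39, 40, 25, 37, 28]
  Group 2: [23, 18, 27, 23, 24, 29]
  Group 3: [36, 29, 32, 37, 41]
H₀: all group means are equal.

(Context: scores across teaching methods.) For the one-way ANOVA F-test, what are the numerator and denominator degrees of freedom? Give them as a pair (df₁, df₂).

k = 3 groups, N = 21 total
df = (k−1, N−k) = (3−1, 21−3) = (2, 18)

degrees of freedom = [2, 18]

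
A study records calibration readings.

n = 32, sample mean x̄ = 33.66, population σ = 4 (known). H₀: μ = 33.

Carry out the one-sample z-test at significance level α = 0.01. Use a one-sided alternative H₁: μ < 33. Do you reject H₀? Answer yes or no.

SE = σ/√n = 4/√32 = 0.7071
z = (x̄−μ₀)/SE = (33.66−33)/0.7071 = 0.9334
p-value (one-sided, H₁ less) = 0.82469
At α=0.01: p ≥ α → fail to reject H₀

reject H₀: no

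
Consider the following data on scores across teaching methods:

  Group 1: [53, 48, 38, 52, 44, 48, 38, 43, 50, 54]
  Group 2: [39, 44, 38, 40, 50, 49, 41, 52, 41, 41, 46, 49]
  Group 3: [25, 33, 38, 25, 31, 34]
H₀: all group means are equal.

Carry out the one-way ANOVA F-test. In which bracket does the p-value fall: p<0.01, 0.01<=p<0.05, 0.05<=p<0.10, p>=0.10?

p-value bracket: p<0.01

Group means [46.80, 44.17, 31.00], grand mean 42.286
SSB = Σnᵢ(x̄ᵢ−x̄)² = 1010.448; SSW = ΣΣ(x−x̄ᵢ)² = 699.267
MSB = 1010.448/2 = 505.2238; MSW = 699.267/25 = 27.9707
F = MSB/MSW = 18.0626
df = (2, 25)
p-value (upper-tail) = 0.00001
→ bracket: p<0.01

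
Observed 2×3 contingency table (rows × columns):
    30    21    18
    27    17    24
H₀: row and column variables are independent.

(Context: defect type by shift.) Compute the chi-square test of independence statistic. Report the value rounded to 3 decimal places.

Row totals [69, 68], col totals [57, 38, 42], n=137
χ² = (30−28.71)²/28.71 + (21−19.14)²/19.14 + (18−21.15)²/21.15 + (27−28.29)²/28.29 + (17−18.86)²/18.86 + (24−20.85)²/20.85 = 1.4289
df = 2

test statistic = 1.429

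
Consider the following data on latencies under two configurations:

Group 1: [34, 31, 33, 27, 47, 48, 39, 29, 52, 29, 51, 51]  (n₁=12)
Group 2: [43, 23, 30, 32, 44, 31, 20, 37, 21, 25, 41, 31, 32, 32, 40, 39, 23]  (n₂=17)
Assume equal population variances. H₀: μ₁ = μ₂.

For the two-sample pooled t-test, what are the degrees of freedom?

degrees of freedom = 27

df = n₁ + n₂ − 2 = 12 + 17 − 2 = 27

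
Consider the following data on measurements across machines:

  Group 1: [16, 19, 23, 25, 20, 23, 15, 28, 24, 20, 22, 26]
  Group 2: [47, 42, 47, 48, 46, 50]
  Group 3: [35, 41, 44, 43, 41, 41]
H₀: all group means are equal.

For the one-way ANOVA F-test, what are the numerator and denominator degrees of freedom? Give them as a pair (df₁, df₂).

degrees of freedom = [2, 21]

k = 3 groups, N = 24 total
df = (k−1, N−k) = (3−1, 24−3) = (2, 21)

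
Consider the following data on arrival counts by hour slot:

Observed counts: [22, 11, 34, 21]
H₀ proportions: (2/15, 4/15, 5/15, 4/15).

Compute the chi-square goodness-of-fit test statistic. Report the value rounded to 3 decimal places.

test statistic = 16.608

n = 88; E_i = n·p_i = [11.73, 23.47, 29.33, 23.47]
χ² = (22−11.73)²/11.73 + (11−23.47)²/23.47 + (34−29.33)²/29.33 + (21−23.47)²/23.47 = 16.6080
df = 3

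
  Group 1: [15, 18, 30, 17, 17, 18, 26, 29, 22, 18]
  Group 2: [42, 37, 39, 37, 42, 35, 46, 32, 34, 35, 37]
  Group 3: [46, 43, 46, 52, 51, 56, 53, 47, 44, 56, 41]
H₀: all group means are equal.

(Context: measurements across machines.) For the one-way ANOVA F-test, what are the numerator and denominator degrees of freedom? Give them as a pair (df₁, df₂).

k = 3 groups, N = 32 total
df = (k−1, N−k) = (3−1, 32−3) = (2, 29)

degrees of freedom = [2, 29]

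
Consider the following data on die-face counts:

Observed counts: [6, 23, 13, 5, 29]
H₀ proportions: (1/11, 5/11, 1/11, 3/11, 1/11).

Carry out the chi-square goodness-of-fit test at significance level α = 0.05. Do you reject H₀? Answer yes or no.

reject H₀: yes

n = 76; E_i = n·p_i = [6.91, 34.55, 6.91, 20.73, 6.91]
χ² = (6−6.91)²/6.91 + (23−34.55)²/34.55 + (13−6.91)²/6.91 + (5−20.73)²/20.73 + (29−6.91)²/6.91 = 91.9140
df = 4
p-value (upper-tail) = 0.00000
At α=0.05: p < α → reject H₀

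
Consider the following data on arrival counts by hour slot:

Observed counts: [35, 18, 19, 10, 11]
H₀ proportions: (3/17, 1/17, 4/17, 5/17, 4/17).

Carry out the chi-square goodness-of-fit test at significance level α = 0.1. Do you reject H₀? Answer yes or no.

n = 93; E_i = n·p_i = [16.41, 5.47, 21.88, 27.35, 21.88]
χ² = (35−16.41)²/16.41 + (18−5.47)²/5.47 + (19−21.88)²/21.88 + (10−27.35)²/27.35 + (11−21.88)²/21.88 = 66.5502
df = 4
p-value (upper-tail) = 0.00000
At α=0.1: p < α → reject H₀

reject H₀: yes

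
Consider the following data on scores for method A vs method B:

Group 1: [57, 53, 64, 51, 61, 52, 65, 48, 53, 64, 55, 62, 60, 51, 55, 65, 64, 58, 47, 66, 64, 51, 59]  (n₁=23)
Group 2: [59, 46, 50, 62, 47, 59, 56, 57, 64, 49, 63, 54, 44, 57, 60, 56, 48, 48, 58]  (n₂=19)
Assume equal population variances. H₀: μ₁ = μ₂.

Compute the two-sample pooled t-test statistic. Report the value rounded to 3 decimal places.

x̄₁=57.609, s₁=6.051, n₁=23
x̄₂=54.579, s₂=6.203, n₂=19
s_p² = [22·6.051² + 18·6.203²]/40 = 37.4527
SE = √(s_p²·(1/23+1/19)) = 1.8973
t = (57.609−54.579)/1.8973 = 1.5969
df = 40

test statistic = 1.597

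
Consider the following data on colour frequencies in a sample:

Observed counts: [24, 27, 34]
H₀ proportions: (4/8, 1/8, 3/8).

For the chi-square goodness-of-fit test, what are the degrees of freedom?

df = k − 1 = 3 − 1 = 2

degrees of freedom = 2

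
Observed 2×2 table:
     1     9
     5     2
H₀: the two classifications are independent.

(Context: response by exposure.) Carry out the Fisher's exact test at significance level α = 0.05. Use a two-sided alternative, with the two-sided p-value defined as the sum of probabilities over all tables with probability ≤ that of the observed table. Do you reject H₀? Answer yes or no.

reject H₀: yes

Margins: r₁=10, r₂=7, c₁=6, c₂=11, n=17
p_obs = C(10,1)·C(7,5)/C(17,6); sum pmf over tables with pmf ≤ p_obs
p-value (two-sided) = 0.03450
At α=0.05: p < α → reject H₀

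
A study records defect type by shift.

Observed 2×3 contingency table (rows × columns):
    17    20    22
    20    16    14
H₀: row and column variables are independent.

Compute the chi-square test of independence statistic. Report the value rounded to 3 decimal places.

test statistic = 1.734

Row totals [59, 50], col totals [37, 36, 36], n=109
χ² = (17−20.03)²/20.03 + (20−19.49)²/19.49 + (22−19.49)²/19.49 + (20−16.97)²/16.97 + (16−16.51)²/16.51 + (14−16.51)²/16.51 = 1.7342
df = 2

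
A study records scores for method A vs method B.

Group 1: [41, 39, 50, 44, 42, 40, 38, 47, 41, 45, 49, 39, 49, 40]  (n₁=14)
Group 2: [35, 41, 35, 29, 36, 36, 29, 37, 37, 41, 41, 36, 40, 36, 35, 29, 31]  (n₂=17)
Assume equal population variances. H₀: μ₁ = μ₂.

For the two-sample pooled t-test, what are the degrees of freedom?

degrees of freedom = 29

df = n₁ + n₂ − 2 = 14 + 17 − 2 = 29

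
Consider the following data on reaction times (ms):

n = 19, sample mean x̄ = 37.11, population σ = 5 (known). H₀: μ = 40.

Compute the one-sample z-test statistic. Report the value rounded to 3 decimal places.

SE = σ/√n = 5/√19 = 1.1471
z = (x̄−μ₀)/SE = (37.11−40)/1.1471 = -2.5194

test statistic = -2.519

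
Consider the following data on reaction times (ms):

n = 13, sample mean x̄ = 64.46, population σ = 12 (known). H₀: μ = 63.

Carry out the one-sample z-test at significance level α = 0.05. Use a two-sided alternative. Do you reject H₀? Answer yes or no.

SE = σ/√n = 12/√13 = 3.3282
z = (x̄−μ₀)/SE = (64.46−63)/3.3282 = 0.4387
p-value (two-sided) = 0.66090
At α=0.05: p ≥ α → fail to reject H₀

reject H₀: no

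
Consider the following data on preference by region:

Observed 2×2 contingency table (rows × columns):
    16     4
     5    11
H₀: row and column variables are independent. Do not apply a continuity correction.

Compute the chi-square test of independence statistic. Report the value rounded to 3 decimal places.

Row totals [20, 16], col totals [21, 15], n=36
χ² = (16−11.67)²/11.67 + (4−8.33)²/8.33 + (5−9.33)²/9.33 + (11−6.67)²/6.67 = 8.6914
df = 1

test statistic = 8.691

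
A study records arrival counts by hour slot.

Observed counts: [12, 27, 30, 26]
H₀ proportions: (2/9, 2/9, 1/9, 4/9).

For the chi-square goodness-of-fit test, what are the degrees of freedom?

degrees of freedom = 3

df = k − 1 = 4 − 1 = 3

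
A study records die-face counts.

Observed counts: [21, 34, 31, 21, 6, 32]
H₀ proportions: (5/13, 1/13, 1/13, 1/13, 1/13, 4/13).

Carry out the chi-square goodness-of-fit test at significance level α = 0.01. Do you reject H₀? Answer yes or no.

reject H₀: yes

n = 145; E_i = n·p_i = [55.77, 11.15, 11.15, 11.15, 11.15, 44.62]
χ² = (21−55.77)²/55.77 + (34−11.15)²/11.15 + (31−11.15)²/11.15 + (21−11.15)²/11.15 + (6−11.15)²/11.15 + (32−44.62)²/44.62 = 118.4248
df = 5
p-value (upper-tail) = 0.00000
At α=0.01: p < α → reject H₀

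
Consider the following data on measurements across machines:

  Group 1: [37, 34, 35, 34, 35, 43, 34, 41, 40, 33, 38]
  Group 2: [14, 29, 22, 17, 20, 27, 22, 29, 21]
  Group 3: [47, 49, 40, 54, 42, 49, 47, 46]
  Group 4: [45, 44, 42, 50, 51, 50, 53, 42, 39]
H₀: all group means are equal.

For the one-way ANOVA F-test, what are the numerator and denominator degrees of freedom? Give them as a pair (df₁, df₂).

degrees of freedom = [3, 33]

k = 4 groups, N = 37 total
df = (k−1, N−k) = (4−1, 37−4) = (3, 33)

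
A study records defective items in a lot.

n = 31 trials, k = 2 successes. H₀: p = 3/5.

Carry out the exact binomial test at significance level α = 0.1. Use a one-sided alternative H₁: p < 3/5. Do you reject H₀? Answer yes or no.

reject H₀: yes

Exact binomial: n=31, k=2, p₀=3/5=0.6000
P(X≤2) from Σ C(n,i)·p₀^i·(1−p₀)^(n−i)
p-value (one-sided, H₁ less) = 0.00000
At α=0.1: p < α → reject H₀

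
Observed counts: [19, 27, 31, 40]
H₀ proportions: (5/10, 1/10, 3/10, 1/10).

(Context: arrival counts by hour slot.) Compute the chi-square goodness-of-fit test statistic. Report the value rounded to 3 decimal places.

n = 117; E_i = n·p_i = [58.50, 11.70, 35.10, 11.70]
χ² = (19−58.50)²/58.50 + (27−11.70)²/11.70 + (31−35.10)²/35.10 + (40−11.70)²/11.70 = 115.6097
df = 3

test statistic = 115.610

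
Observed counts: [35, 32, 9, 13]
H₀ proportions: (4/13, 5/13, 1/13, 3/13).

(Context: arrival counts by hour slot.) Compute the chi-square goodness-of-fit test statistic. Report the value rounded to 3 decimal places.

test statistic = 5.708

n = 89; E_i = n·p_i = [27.38, 34.23, 6.85, 20.54]
χ² = (35−27.38)²/27.38 + (32−34.23)²/34.23 + (9−6.85)²/6.85 + (13−20.54)²/20.54 = 5.7077
df = 3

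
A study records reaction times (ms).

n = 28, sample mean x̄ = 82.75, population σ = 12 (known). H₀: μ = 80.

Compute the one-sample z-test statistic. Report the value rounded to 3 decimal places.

SE = σ/√n = 12/√28 = 2.2678
z = (x̄−μ₀)/SE = (82.75−80)/2.2678 = 1.2126

test statistic = 1.213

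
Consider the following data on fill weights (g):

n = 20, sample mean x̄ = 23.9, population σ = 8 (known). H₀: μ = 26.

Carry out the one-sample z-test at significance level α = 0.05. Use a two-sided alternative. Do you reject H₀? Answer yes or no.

SE = σ/√n = 8/√20 = 1.7889
z = (x̄−μ₀)/SE = (23.9−26)/1.7889 = -1.1739
p-value (two-sided) = 0.24042
At α=0.05: p ≥ α → fail to reject H₀

reject H₀: no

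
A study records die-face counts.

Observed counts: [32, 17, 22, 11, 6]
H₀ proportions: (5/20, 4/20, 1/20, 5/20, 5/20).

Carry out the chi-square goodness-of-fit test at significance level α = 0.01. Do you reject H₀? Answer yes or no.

reject H₀: yes

n = 88; E_i = n·p_i = [22.00, 17.60, 4.40, 22.00, 22.00]
χ² = (32−22.00)²/22.00 + (17−17.60)²/17.60 + (22−4.40)²/4.40 + (11−22.00)²/22.00 + (6−22.00)²/22.00 = 92.1023
df = 4
p-value (upper-tail) = 0.00000
At α=0.01: p < α → reject H₀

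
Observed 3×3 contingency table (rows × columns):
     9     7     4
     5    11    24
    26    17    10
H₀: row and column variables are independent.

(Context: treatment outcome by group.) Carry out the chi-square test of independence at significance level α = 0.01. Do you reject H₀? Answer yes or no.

reject H₀: yes

Row totals [20, 40, 53], col totals [40, 35, 38], n=113
χ² = (9−7.08)²/7.08 + (7−6.19)²/6.19 + (4−6.73)²/6.73 + (5−14.16)²/14.16 + (11−12.39)²/12.39 + (24−13.45)²/13.45 + (26−18.76)²/18.76 + (17−16.42)²/16.42 + (10−17.82)²/17.82 = 22.3310
df = 4
p-value (upper-tail) = 0.00017
At α=0.01: p < α → reject H₀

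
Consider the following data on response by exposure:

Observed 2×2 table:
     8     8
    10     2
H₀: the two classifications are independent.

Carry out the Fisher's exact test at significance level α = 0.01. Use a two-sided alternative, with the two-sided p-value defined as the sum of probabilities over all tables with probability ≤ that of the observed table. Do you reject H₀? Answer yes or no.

reject H₀: no

Margins: r₁=16, r₂=12, c₁=18, c₂=10, n=28
p_obs = C(16,8)·C(12,10)/C(28,18); sum pmf over tables with pmf ≤ p_obs
p-value (two-sided) = 0.11439
At α=0.01: p ≥ α → fail to reject H₀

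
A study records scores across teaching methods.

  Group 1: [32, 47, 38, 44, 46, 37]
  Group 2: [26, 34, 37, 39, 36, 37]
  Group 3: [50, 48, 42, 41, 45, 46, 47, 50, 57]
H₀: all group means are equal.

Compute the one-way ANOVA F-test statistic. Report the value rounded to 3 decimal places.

test statistic = 11.090

Group means [40.67, 34.83, 47.33], grand mean 41.857
SSB = Σnᵢ(x̄ᵢ−x̄)² = 574.405; SSW = ΣΣ(x−x̄ᵢ)² = 466.167
MSB = 574.405/2 = 287.2024; MSW = 466.167/18 = 25.8981
F = MSB/MSW = 11.0897
df = (2, 18)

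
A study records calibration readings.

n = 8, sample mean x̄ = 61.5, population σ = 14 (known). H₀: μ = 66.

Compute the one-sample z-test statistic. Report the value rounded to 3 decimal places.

SE = σ/√n = 14/√8 = 4.9497
z = (x̄−μ₀)/SE = (61.5−66)/4.9497 = -0.9091

test statistic = -0.909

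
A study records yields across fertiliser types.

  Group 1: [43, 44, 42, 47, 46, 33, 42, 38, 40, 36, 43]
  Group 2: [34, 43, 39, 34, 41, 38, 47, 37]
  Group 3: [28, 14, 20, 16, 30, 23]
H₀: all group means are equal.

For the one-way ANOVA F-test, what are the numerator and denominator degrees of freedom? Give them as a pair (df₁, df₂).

k = 3 groups, N = 25 total
df = (k−1, N−k) = (3−1, 25−3) = (2, 22)

degrees of freedom = [2, 22]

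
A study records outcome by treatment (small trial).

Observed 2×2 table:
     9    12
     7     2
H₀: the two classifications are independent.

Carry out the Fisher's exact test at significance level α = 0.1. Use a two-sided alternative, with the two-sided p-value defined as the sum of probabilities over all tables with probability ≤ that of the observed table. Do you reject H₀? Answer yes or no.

reject H₀: no

Margins: r₁=21, r₂=9, c₁=16, c₂=14, n=30
p_obs = C(21,9)·C(9,7)/C(30,16); sum pmf over tables with pmf ≤ p_obs
p-value (two-sided) = 0.11844
At α=0.1: p ≥ α → fail to reject H₀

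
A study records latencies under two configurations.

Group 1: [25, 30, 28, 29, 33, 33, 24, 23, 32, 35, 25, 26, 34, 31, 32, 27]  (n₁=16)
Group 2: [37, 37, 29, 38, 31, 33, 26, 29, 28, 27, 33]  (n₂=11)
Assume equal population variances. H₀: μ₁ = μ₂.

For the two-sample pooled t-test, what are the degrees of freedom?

df = n₁ + n₂ − 2 = 16 + 11 − 2 = 25

degrees of freedom = 25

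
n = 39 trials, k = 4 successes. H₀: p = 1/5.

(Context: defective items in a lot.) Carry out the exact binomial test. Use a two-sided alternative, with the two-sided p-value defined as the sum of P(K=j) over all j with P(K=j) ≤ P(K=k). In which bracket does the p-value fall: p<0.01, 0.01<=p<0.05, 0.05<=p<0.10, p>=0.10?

p-value bracket: p>=0.10

Exact binomial: n=39, k=4, p₀=1/5=0.2000
P(X=j) = C(n,j)·p₀^j·(1−p₀)^(n−j); p = Σ P(X=j) over j with P(X=j) ≤ P(X=4)
p-value (two-sided) = 0.16082
→ bracket: p>=0.10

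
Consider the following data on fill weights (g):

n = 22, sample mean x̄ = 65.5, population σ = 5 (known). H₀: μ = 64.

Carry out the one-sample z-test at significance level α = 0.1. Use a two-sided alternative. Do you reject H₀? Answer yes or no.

reject H₀: no

SE = σ/√n = 5/√22 = 1.0660
z = (x̄−μ₀)/SE = (65.5−64)/1.0660 = 1.4071
p-value (two-sided) = 0.15939
At α=0.1: p ≥ α → fail to reject H₀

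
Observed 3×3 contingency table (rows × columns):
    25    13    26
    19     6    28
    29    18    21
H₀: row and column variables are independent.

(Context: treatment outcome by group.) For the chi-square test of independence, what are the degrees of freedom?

degrees of freedom = 4

df = (r−1)(c−1) = (3−1)·(3−1) = 4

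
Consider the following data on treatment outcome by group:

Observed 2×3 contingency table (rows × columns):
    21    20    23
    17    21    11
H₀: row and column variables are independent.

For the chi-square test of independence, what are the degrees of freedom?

df = (r−1)(c−1) = (2−1)·(3−1) = 2

degrees of freedom = 2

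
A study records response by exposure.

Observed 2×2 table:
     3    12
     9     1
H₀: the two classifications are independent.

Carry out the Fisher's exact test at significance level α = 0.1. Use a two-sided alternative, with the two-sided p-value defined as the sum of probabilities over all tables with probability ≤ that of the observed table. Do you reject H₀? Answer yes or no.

reject H₀: yes

Margins: r₁=15, r₂=10, c₁=12, c₂=13, n=25
p_obs = C(15,3)·C(10,9)/C(25,12); sum pmf over tables with pmf ≤ p_obs
p-value (two-sided) = 0.00098
At α=0.1: p < α → reject H₀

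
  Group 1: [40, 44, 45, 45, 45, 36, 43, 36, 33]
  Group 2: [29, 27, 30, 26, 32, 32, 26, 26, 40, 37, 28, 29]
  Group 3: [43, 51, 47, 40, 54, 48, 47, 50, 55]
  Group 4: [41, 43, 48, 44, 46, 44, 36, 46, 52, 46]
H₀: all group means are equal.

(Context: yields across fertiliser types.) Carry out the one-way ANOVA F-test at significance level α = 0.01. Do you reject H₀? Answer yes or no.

Group means [40.78, 30.17, 48.33, 44.60], grand mean 40.250
SSB = Σnᵢ(x̄ᵢ−x̄)² = 1999.878; SSW = ΣΣ(x−x̄ᵢ)² = 745.622
MSB = 1999.878/3 = 666.6259; MSW = 745.622/36 = 20.7117
F = MSB/MSW = 32.1859
df = (3, 36)
p-value (upper-tail) = 0.00000
At α=0.01: p < α → reject H₀

reject H₀: yes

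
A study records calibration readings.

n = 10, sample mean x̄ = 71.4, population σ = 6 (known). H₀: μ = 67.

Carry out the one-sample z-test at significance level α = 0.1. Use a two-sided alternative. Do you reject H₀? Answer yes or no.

SE = σ/√n = 6/√10 = 1.8974
z = (x̄−μ₀)/SE = (71.4−67)/1.8974 = 2.3190
p-value (two-sided) = 0.02039
At α=0.1: p < α → reject H₀

reject H₀: yes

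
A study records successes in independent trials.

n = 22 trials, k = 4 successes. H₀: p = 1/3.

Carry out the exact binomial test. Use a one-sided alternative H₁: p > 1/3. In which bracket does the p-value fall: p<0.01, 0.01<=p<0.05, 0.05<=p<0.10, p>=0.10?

Exact binomial: n=22, k=4, p₀=1/3=0.3333
P(X≥4) from Σ C(n,i)·p₀^i·(1−p₀)^(n−i)
p-value (one-sided, H₁ greater) = 0.96495
→ bracket: p>=0.10

p-value bracket: p>=0.10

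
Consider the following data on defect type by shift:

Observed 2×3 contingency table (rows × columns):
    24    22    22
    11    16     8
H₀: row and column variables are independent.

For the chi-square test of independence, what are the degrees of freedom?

degrees of freedom = 2

df = (r−1)(c−1) = (2−1)·(3−1) = 2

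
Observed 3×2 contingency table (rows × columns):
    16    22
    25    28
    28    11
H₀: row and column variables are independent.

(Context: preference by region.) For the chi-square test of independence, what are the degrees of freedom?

df = (r−1)(c−1) = (3−1)·(2−1) = 2

degrees of freedom = 2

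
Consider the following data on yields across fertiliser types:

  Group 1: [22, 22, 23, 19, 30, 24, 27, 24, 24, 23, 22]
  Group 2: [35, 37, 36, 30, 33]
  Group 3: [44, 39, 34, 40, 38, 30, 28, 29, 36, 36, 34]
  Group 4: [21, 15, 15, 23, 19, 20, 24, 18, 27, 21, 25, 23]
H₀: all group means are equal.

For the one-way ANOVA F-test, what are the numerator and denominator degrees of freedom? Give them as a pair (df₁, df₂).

k = 4 groups, N = 39 total
df = (k−1, N−k) = (4−1, 39−4) = (3, 35)

degrees of freedom = [3, 35]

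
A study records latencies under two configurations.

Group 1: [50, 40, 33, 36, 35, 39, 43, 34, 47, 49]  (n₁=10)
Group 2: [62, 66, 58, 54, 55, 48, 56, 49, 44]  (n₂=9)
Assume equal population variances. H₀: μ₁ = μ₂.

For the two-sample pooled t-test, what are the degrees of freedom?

degrees of freedom = 17

df = n₁ + n₂ − 2 = 10 + 9 − 2 = 17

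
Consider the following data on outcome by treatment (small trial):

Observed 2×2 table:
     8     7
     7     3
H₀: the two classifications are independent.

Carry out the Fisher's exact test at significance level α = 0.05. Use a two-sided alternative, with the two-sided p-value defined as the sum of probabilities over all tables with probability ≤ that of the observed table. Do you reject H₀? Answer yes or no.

reject H₀: no

Margins: r₁=15, r₂=10, c₁=15, c₂=10, n=25
p_obs = C(15,8)·C(10,7)/C(25,15); sum pmf over tables with pmf ≤ p_obs
p-value (two-sided) = 0.67846
At α=0.05: p ≥ α → fail to reject H₀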